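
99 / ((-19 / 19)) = -99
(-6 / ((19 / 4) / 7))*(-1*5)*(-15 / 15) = -840 / 19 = -44.21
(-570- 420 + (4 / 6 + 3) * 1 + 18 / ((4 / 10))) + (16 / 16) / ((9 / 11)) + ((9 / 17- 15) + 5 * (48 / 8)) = -141461 / 153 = -924.58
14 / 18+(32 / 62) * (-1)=0.26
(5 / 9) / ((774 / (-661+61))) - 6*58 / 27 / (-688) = -1913 / 4644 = -0.41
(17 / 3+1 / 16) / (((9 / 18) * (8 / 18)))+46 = 2297 / 32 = 71.78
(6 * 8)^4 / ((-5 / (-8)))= 42467328 / 5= 8493465.60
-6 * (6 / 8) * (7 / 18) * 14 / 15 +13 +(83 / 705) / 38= 50766 / 4465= 11.37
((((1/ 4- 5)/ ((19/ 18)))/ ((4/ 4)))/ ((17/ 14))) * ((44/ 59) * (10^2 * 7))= -1940400/ 1003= -1934.60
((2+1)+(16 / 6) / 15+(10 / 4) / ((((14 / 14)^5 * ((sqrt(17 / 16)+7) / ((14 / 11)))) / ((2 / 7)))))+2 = 2016221 / 379665-40 * sqrt(17) / 8437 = 5.29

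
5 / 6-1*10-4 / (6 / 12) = -103 / 6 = -17.17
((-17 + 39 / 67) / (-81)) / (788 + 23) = 1100 / 4401297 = 0.00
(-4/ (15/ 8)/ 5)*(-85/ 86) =0.42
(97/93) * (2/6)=97/279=0.35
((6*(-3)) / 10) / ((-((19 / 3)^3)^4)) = 4782969 / 11066574595330805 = 0.00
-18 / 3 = -6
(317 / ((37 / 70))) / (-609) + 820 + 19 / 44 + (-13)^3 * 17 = -5173899763 / 141636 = -36529.55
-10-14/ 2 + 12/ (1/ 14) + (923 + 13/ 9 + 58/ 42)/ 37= 176.02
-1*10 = -10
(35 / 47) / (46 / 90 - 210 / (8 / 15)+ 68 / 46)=-144900 / 76228783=-0.00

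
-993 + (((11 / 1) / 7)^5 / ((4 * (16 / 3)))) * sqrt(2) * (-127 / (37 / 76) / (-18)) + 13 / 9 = -8924 / 9 + 388616063 * sqrt(2) / 59698464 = -982.35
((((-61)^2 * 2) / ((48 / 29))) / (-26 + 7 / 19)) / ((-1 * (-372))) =-2050271 / 4347936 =-0.47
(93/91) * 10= 930/91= 10.22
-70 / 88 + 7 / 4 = 21 / 22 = 0.95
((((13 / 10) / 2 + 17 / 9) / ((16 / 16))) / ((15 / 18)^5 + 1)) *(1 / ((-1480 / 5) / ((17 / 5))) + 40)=730259037 / 10083425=72.42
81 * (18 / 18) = 81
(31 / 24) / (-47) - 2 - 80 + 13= -77863 / 1128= -69.03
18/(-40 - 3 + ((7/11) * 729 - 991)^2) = 726/11203867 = 0.00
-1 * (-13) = 13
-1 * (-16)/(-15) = -16/15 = -1.07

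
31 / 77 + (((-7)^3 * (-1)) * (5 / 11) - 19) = 10573 / 77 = 137.31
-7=-7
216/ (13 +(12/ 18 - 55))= -162/ 31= -5.23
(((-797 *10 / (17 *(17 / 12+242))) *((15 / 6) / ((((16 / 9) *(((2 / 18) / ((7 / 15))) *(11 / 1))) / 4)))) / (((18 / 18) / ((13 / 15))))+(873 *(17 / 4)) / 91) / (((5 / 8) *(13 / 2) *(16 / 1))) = 7393759551 / 12923730820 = 0.57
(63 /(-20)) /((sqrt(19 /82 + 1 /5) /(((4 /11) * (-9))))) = 15.69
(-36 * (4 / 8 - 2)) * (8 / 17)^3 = 27648 / 4913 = 5.63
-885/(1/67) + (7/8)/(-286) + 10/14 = -59294.29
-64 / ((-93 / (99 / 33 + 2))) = 320 / 93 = 3.44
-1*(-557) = 557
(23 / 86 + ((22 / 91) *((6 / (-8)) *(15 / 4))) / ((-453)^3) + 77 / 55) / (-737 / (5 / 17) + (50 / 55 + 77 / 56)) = -29652773684479 / 44521006760267583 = -0.00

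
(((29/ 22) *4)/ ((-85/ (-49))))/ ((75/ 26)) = 73892/ 70125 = 1.05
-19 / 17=-1.12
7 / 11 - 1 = -4 / 11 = -0.36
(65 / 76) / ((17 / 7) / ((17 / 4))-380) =-455 / 201856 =-0.00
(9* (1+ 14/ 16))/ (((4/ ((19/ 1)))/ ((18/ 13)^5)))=407.93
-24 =-24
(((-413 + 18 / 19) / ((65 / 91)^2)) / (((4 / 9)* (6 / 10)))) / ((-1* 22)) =1150863 / 8360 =137.66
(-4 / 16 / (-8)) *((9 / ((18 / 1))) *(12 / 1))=3 / 16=0.19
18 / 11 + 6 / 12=47 / 22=2.14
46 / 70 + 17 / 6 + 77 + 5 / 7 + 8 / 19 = 325687 / 3990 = 81.63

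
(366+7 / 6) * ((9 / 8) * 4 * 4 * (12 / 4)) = 19827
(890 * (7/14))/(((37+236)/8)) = 3560/273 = 13.04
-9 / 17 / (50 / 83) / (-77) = 747 / 65450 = 0.01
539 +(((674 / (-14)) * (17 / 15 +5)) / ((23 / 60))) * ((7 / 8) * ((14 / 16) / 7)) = 1819 / 4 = 454.75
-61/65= -0.94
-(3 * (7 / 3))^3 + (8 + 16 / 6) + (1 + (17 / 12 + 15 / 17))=-67123 / 204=-329.03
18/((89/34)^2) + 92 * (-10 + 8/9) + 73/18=-39519757/47526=-831.54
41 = 41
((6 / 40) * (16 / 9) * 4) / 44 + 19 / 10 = 127 / 66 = 1.92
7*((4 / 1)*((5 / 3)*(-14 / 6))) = -980 / 9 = -108.89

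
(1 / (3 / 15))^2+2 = 27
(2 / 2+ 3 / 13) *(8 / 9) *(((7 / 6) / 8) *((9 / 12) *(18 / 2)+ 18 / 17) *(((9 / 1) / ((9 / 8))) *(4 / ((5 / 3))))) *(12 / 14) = 22656 / 1105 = 20.50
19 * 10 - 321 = -131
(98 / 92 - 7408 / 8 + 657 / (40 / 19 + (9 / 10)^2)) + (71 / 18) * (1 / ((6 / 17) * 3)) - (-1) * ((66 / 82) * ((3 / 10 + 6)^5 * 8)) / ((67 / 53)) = 8832568790938609687 / 177167026743750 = 49854.47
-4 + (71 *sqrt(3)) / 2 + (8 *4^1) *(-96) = -3076 + 71 *sqrt(3) / 2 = -3014.51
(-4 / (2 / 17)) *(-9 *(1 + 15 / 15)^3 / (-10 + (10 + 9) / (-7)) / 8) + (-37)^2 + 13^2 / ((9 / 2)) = 1107373 / 801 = 1382.49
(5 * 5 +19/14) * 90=16605/7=2372.14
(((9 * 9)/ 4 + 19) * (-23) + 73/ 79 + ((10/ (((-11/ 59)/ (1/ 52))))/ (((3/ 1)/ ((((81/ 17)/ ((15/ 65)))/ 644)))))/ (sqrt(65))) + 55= -267597/ 316 -531 * sqrt(65)/ 3131128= -846.83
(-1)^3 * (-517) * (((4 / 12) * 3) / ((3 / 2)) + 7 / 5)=16027 / 15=1068.47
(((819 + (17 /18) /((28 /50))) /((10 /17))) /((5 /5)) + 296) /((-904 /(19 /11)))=-3.23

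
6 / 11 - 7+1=-60 / 11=-5.45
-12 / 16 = -3 / 4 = -0.75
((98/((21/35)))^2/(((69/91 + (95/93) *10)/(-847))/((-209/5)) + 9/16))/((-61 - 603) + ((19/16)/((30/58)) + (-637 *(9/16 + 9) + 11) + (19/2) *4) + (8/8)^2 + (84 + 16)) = -7.18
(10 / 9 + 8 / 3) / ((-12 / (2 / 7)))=-17 / 189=-0.09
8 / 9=0.89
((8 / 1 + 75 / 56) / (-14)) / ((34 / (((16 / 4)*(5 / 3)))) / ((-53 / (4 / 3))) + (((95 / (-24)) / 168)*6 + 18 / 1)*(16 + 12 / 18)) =-1247355 / 556306471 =-0.00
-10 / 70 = -1 / 7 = -0.14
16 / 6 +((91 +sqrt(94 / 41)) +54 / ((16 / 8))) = sqrt(3854) / 41 +362 / 3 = 122.18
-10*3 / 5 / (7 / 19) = -114 / 7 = -16.29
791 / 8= 98.88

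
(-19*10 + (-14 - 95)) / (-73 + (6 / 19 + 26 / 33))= 187473 / 45079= 4.16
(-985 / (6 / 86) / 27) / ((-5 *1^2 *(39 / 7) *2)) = 59297 / 6318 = 9.39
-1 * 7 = -7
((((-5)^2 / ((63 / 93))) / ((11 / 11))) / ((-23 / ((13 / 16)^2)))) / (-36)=0.03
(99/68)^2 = 9801/4624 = 2.12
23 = 23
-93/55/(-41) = 93/2255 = 0.04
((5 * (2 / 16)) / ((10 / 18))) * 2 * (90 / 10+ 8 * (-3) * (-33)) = 7209 / 4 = 1802.25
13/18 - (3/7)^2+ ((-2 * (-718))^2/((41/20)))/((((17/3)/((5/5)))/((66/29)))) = 7202333542295/17827866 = 403993.03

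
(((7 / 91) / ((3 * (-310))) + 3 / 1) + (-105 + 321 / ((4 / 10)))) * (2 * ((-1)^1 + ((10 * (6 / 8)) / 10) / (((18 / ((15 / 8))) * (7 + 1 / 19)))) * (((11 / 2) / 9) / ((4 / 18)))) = -65840465317 / 17280640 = -3810.07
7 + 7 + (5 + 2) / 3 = 49 / 3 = 16.33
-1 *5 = -5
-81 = -81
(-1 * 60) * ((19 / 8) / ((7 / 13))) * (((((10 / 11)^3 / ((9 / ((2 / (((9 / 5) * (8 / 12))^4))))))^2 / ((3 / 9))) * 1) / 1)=-7537841796875 / 1464524676846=-5.15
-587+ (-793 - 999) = -2379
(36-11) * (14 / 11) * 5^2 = 8750 / 11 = 795.45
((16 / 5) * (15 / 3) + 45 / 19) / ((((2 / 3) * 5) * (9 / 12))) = 698 / 95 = 7.35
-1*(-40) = 40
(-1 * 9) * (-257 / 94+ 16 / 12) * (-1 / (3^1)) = -395 / 94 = -4.20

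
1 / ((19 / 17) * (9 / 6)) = 34 / 57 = 0.60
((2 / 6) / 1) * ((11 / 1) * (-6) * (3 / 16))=-33 / 8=-4.12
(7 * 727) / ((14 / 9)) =6543 / 2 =3271.50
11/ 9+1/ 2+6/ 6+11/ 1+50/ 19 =5593/ 342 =16.35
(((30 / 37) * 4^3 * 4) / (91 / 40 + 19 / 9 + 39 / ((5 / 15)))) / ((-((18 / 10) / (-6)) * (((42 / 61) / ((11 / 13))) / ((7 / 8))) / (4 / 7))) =515328000 / 147134533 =3.50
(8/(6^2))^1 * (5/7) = 10/63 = 0.16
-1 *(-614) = 614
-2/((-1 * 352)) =0.01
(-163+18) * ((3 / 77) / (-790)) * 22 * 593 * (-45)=-2321595 / 553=-4198.18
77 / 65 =1.18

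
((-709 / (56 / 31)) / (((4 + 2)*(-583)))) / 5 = 21979 / 979440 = 0.02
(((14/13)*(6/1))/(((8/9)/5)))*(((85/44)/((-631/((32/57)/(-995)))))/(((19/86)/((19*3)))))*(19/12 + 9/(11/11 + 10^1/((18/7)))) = 208159560/3752880703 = 0.06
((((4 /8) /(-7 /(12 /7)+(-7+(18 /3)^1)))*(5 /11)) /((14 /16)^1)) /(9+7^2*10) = -240 /2343803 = -0.00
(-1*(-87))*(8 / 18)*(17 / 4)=493 / 3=164.33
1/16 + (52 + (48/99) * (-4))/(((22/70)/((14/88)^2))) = 2877103/702768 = 4.09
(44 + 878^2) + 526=771454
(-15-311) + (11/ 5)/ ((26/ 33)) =-42017/ 130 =-323.21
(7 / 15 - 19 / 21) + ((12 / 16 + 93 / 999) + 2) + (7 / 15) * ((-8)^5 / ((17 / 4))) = -569939275 / 158508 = -3595.65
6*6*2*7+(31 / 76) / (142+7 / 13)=70977715 / 140828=504.00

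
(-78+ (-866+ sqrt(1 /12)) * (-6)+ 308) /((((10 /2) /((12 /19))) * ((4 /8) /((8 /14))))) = 520896 /665 - 96 * sqrt(3) /665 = 783.05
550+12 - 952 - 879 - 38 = -1307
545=545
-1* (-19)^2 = -361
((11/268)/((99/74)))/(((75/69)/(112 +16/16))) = 96163/30150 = 3.19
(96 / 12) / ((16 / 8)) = 4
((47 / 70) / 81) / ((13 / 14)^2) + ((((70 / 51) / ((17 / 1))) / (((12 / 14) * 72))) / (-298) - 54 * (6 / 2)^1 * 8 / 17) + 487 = 19370868896863 / 47156962320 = 410.77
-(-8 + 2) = 6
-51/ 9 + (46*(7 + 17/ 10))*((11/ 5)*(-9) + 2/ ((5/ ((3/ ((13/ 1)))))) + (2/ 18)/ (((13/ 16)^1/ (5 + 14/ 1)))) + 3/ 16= -35633841/ 5200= -6852.66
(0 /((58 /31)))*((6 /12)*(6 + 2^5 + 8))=0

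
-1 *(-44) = 44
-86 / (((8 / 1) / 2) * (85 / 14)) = -301 / 85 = -3.54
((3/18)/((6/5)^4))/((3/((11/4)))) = 6875/93312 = 0.07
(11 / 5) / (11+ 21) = 11 / 160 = 0.07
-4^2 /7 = -16 /7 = -2.29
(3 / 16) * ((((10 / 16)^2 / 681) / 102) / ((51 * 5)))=5 / 1209194496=0.00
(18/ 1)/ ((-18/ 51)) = -51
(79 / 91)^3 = 493039 / 753571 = 0.65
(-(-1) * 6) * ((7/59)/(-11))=-42/649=-0.06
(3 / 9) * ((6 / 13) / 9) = 2 / 117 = 0.02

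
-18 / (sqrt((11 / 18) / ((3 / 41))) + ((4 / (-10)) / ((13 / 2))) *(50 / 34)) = -2637414 *sqrt(2706) / 22005691 - 4296240 / 22005691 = -6.43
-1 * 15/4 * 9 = -135/4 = -33.75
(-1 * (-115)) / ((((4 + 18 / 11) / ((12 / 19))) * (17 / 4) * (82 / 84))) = 1275120 / 410533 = 3.11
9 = 9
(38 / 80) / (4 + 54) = 19 / 2320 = 0.01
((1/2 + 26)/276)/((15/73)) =3869/8280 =0.47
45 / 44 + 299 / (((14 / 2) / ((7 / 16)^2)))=25903 / 2816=9.20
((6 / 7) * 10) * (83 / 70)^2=12.05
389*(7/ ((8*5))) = 68.08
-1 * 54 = -54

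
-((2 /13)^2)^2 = -0.00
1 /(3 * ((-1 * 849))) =-1 /2547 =-0.00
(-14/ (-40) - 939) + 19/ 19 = -937.65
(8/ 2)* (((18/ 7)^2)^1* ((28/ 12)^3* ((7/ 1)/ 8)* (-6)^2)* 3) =31752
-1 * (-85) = 85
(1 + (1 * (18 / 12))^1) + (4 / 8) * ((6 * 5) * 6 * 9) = 1625 / 2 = 812.50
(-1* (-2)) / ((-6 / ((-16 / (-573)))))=-16 / 1719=-0.01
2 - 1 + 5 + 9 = 15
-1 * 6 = -6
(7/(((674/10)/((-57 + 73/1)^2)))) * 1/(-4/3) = -6720/337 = -19.94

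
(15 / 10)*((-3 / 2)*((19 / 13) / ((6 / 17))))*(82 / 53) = -39729 / 2756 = -14.42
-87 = -87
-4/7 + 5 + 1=38/7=5.43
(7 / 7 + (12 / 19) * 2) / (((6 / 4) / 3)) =86 / 19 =4.53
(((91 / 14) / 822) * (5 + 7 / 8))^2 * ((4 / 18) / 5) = 373321 / 3891939840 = 0.00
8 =8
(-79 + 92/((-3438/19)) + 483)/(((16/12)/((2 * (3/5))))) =346801/955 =363.14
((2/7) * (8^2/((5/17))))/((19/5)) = 2176/133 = 16.36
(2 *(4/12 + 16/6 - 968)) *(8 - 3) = -9650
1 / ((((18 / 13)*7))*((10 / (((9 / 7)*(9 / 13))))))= 9 / 980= 0.01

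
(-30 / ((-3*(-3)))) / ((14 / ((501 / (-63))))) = 835 / 441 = 1.89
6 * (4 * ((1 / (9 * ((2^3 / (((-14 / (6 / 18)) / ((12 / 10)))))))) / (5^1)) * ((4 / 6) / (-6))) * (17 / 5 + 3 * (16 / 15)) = 77 / 45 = 1.71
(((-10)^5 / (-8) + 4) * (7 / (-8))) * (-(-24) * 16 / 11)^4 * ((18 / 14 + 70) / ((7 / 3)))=-50875146851844096 / 102487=-496405854906.91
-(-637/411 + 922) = -920.45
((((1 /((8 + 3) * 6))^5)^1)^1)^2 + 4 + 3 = 10978358166375570433 /1568336880910795776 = 7.00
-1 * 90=-90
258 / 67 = 3.85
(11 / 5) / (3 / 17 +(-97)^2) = 187 / 799780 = 0.00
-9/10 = -0.90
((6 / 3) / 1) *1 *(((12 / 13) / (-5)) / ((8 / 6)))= -18 / 65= -0.28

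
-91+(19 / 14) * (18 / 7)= -4288 / 49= -87.51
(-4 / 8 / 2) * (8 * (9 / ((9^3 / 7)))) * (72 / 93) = -112 / 837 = -0.13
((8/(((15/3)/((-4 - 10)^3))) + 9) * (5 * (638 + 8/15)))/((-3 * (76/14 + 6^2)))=734388361/6525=112549.94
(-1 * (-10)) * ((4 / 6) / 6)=10 / 9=1.11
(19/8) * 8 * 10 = 190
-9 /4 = -2.25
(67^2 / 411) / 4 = 2.73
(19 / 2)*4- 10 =28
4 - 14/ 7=2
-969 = -969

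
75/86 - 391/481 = 2449/41366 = 0.06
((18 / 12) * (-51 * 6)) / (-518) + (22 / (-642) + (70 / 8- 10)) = -132413 / 332556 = -0.40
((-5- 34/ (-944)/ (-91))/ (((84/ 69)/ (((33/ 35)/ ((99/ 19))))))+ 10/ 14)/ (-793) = 3658349/ 100139151840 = 0.00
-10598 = -10598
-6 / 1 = -6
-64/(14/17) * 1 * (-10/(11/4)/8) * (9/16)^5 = 5019165/2523136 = 1.99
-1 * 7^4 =-2401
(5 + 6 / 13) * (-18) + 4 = -1226 / 13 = -94.31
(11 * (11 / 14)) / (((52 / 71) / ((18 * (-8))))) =-1699.32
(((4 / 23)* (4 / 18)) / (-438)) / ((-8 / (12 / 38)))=1 / 287109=0.00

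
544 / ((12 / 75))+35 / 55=37407 / 11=3400.64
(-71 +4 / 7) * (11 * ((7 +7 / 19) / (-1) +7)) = 5423 / 19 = 285.42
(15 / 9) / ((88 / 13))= 65 / 264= 0.25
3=3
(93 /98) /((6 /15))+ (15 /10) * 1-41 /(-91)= 11015 /2548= 4.32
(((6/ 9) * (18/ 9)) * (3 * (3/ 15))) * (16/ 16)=4/ 5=0.80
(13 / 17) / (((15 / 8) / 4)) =416 / 255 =1.63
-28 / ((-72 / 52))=182 / 9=20.22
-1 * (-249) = 249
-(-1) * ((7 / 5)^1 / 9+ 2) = 97 / 45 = 2.16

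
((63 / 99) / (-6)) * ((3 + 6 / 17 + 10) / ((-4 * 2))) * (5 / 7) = 1135 / 8976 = 0.13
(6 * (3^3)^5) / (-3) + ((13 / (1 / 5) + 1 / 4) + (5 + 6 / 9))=-344372917 / 12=-28697743.08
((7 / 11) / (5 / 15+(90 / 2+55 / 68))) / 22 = 714 / 1138973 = 0.00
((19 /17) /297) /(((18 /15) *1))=95 /30294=0.00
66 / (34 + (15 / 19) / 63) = 26334 / 13571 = 1.94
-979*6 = -5874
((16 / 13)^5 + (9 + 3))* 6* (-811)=-26782911672 / 371293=-72134.17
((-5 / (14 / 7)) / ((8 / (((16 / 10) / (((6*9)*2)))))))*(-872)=4.04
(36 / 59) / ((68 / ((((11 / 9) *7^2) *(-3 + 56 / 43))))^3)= -60916490634923 / 29868206417424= -2.04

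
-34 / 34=-1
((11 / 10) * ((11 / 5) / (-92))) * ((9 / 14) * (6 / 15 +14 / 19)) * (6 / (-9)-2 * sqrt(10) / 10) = 29403 * sqrt(10) / 7647500 +9801 / 764750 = 0.02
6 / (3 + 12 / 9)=18 / 13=1.38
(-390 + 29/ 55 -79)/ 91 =-1982/ 385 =-5.15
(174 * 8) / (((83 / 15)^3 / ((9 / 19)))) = 3.89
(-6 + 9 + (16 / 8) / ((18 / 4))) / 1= 31 / 9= 3.44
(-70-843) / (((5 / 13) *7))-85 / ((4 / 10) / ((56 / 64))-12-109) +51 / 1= -42440271 / 147665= -287.41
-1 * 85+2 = -83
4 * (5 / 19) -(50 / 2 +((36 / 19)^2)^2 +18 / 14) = -34776116 / 912247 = -38.12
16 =16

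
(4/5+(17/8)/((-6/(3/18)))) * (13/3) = 13871/4320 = 3.21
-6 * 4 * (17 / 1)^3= -117912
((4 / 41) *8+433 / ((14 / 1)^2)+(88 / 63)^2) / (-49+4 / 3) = -3216041 / 31026996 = -0.10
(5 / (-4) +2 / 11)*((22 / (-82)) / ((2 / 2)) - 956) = 1842729 / 1804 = 1021.47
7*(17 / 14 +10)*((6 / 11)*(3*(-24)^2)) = 813888 / 11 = 73989.82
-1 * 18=-18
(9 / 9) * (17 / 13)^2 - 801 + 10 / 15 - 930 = -876412 / 507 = -1728.62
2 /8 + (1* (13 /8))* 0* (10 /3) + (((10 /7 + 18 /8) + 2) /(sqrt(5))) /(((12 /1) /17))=1 /4 + 901* sqrt(5) /560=3.85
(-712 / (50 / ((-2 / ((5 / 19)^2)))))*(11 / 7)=2827352 / 4375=646.25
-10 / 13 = -0.77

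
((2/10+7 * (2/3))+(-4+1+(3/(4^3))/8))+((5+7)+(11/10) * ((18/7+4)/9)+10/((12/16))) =4517297/161280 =28.01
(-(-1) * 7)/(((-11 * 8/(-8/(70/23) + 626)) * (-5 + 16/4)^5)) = 10909/220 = 49.59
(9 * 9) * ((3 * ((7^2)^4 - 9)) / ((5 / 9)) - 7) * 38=479088696222 / 5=95817739244.40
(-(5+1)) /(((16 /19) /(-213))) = 12141 /8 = 1517.62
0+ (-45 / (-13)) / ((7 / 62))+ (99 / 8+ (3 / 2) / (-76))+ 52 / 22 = 3452195 / 76076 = 45.38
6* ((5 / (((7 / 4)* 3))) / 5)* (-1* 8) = -64 / 7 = -9.14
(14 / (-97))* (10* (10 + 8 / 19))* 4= -60.16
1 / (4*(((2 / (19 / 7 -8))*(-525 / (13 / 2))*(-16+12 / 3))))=-481 / 705600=-0.00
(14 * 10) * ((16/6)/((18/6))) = 1120/9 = 124.44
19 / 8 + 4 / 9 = 203 / 72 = 2.82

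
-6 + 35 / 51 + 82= 76.69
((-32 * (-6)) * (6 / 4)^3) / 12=54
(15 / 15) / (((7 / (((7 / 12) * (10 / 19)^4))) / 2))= 5000 / 390963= 0.01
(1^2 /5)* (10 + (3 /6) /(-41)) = 819 /410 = 2.00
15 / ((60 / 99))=99 / 4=24.75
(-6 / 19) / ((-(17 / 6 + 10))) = 36 / 1463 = 0.02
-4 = -4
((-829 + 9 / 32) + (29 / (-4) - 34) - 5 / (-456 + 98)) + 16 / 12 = -14926391 / 17184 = -868.62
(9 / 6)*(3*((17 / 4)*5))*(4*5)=3825 / 2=1912.50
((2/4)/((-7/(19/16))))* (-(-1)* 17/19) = -17/224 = -0.08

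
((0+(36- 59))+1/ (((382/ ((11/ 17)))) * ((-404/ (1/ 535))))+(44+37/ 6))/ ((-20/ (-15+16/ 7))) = 1454444007589/ 84216789600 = 17.27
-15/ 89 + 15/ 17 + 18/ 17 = 2682/ 1513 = 1.77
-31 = -31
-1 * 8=-8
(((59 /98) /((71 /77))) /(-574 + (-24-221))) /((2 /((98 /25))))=-649 /415350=-0.00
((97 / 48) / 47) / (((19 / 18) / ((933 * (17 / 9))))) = 512839 / 7144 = 71.79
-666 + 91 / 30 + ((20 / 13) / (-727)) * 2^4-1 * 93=-756.00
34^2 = 1156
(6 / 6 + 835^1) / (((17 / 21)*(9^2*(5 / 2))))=11704 / 2295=5.10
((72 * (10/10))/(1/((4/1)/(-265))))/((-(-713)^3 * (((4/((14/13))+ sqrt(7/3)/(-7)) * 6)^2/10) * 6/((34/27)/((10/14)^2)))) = -265800304/10592802003145794435 - 33959744 * sqrt(21)/52964010015728972175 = -0.00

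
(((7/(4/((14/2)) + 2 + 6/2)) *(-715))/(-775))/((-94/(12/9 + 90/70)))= -847/26226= -0.03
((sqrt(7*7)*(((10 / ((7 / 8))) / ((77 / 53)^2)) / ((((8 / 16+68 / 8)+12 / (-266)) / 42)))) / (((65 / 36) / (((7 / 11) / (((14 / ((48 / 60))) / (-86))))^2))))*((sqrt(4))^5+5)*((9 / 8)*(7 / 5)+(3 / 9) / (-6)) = 511294671867136 / 9445275125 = 54132.32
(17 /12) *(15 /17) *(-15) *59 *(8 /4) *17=-75225 /2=-37612.50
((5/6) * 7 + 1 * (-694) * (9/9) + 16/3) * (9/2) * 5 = -15363.75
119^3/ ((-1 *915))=-1841.70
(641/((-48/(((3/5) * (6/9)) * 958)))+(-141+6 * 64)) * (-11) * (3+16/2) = 35387539/60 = 589792.32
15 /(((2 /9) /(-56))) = -3780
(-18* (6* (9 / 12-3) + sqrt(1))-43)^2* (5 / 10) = 16562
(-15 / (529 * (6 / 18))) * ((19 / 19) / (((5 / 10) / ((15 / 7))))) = -1350 / 3703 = -0.36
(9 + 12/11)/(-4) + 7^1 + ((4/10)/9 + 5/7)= 72571/13860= 5.24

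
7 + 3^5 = 250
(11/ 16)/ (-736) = -11/ 11776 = -0.00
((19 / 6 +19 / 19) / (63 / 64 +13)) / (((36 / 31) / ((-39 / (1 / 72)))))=-128960 / 179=-720.45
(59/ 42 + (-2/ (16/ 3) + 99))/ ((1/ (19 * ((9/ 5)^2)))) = 1724193/ 280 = 6157.83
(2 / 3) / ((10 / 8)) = 8 / 15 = 0.53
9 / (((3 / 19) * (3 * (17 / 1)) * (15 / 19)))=361 / 255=1.42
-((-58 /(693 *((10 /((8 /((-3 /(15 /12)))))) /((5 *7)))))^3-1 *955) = 24994770715 /26198073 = 954.07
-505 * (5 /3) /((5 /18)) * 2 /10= -606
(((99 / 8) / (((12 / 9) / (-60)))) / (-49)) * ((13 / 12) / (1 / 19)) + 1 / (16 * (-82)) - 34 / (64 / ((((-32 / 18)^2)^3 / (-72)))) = 36000261677665 / 153743755536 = 234.16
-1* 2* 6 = -12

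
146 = 146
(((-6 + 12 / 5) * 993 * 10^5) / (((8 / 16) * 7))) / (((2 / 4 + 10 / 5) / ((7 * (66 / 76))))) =-4718736000 / 19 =-248354526.32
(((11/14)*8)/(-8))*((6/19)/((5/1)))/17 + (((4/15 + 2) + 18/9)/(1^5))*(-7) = -1013027/33915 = -29.87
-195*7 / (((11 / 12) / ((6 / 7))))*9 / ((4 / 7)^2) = -773955 / 22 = -35179.77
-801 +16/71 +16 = -55719/71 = -784.77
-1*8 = -8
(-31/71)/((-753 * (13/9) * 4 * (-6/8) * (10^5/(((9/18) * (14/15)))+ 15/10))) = -434/695023865133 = -0.00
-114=-114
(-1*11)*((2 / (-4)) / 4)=11 / 8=1.38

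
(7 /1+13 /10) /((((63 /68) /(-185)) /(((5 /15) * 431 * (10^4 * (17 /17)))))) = -2381081164.02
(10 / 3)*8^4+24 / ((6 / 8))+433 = 42355 / 3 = 14118.33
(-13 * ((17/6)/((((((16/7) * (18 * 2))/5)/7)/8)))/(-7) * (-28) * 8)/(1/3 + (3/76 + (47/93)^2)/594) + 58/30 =-305014977809/25391685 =-12012.40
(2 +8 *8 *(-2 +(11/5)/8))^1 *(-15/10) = 813/5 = 162.60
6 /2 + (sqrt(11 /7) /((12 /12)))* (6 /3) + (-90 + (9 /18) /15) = -2609 /30 + 2* sqrt(77) /7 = -84.46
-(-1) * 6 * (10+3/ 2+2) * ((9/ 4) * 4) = 729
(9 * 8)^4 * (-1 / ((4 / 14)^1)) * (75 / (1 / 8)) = -56435097600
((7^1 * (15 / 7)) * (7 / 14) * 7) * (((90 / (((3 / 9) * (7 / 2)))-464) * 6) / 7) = -121860 / 7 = -17408.57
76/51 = 1.49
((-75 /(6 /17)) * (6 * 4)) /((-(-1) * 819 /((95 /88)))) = -6.72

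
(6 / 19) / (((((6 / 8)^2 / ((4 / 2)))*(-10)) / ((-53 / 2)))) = 848 / 285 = 2.98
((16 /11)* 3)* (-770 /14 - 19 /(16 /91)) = -7827 /11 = -711.55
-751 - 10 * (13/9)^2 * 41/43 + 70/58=-77743762/101007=-769.69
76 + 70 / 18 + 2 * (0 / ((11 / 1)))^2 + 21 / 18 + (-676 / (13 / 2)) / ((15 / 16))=-2689 / 90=-29.88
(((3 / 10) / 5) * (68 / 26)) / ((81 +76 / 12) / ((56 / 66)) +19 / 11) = 7854 / 5238025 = 0.00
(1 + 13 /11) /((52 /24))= 144 /143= 1.01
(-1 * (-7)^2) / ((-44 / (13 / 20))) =637 / 880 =0.72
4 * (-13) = -52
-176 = -176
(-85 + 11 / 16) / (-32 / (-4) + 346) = -1349 / 5664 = -0.24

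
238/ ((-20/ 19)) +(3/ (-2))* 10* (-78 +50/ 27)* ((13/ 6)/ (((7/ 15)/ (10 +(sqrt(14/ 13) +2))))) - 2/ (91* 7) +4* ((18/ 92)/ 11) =25700* sqrt(182)/ 63 +306586545737/ 4834830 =68915.43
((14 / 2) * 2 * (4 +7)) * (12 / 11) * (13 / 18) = 364 / 3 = 121.33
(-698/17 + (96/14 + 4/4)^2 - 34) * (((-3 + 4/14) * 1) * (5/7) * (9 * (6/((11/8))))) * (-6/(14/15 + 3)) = -3726842400/2408203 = -1547.56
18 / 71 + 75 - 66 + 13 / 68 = 45599 / 4828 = 9.44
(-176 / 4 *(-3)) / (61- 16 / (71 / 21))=9372 / 3995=2.35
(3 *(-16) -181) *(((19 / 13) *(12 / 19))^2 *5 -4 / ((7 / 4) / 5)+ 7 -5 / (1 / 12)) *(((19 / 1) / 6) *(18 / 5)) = 929099487 / 5915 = 157075.15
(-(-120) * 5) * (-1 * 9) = -5400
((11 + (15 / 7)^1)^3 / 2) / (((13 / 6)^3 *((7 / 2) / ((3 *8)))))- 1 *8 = 3994518616 / 5274997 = 757.26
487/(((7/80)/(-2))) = -77920/7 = -11131.43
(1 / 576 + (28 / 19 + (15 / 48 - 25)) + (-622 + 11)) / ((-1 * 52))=12.20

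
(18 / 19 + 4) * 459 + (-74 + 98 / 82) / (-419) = 741261849 / 326401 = 2271.02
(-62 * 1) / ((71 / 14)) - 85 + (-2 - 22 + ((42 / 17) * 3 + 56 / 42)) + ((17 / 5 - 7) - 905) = -18486658 / 18105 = -1021.08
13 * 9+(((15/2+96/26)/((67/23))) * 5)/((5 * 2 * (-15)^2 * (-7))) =214002469/1829100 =117.00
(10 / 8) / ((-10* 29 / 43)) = -43 / 232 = -0.19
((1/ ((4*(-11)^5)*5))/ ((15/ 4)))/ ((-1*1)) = 0.00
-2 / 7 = -0.29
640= 640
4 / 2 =2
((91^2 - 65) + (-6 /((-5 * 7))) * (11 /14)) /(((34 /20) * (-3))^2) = 2368180 /7497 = 315.88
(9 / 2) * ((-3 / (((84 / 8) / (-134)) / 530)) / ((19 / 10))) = 6391800 / 133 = 48058.65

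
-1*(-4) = 4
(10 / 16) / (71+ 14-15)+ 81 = 9073 / 112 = 81.01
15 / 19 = 0.79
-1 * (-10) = 10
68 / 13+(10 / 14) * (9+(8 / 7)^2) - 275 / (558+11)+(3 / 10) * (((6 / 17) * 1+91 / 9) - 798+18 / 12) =-578921121997 / 2587914420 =-223.70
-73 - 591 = -664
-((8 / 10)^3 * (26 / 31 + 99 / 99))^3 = -48547233792 / 58185546875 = -0.83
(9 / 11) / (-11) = -9 / 121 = -0.07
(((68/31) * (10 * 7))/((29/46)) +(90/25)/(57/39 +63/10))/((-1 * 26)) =-110675686/11792183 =-9.39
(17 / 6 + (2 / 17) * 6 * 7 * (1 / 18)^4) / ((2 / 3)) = 421369 / 99144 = 4.25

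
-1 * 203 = -203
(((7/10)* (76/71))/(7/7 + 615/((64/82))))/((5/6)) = 51072/44813425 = 0.00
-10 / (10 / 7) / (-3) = 2.33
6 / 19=0.32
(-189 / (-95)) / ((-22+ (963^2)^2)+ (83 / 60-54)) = 2268 / 980415118778477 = 0.00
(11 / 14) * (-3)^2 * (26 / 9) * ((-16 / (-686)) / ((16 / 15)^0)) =1144 / 2401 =0.48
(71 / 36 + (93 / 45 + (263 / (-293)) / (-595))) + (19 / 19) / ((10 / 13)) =6703331 / 1255212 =5.34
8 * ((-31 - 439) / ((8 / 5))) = -2350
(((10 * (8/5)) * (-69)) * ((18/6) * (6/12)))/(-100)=414/25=16.56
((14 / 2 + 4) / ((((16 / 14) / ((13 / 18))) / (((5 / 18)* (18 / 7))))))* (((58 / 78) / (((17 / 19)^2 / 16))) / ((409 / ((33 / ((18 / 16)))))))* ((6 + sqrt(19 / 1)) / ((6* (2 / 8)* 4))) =25334980* sqrt(19) / 28722843 + 50669960 / 9574281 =9.14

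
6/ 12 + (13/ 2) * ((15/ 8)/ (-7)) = -139/ 112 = -1.24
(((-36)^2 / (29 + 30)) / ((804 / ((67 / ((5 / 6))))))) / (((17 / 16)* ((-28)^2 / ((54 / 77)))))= 34992 / 18921595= 0.00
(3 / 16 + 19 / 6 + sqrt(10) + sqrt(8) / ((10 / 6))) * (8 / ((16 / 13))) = 39 * sqrt(2) / 5 + 13 * sqrt(10) / 2 + 2093 / 96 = 53.39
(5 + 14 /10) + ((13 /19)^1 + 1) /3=1984 /285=6.96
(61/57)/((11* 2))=61/1254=0.05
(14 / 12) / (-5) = -7 / 30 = -0.23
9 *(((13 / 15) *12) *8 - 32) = 2304 / 5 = 460.80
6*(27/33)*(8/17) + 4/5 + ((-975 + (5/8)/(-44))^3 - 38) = -3436210502267791841/3707207680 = -926899920.07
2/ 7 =0.29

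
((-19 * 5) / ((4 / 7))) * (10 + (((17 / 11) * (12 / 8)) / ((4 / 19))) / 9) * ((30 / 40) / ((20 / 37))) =-14580923 / 5632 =-2588.94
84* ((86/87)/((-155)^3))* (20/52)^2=-2408/730028455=-0.00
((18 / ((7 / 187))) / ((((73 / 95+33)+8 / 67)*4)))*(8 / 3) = 210045 / 22204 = 9.46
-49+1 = -48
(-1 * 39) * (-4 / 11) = 156 / 11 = 14.18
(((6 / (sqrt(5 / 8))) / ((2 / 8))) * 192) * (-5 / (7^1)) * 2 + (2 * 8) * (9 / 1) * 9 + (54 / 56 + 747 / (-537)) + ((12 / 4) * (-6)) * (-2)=6673845 / 5012 - 18432 * sqrt(10) / 7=-6995.16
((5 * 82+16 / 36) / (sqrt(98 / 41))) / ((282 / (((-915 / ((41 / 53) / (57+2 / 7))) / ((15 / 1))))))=-2394511751 * sqrt(82) / 5098842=-4252.58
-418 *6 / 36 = -209 / 3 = -69.67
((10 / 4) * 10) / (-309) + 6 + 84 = 27785 / 309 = 89.92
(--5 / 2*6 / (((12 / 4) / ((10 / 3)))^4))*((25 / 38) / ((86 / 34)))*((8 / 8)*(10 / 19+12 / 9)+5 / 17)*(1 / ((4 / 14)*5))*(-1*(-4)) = 35.86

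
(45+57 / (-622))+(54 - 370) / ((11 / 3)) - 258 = -2047629 / 6842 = -299.27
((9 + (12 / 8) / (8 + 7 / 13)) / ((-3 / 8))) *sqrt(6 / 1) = -2716 *sqrt(6) / 111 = -59.94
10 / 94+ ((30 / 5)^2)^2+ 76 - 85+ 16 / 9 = 545198 / 423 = 1288.88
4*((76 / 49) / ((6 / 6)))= 304 / 49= 6.20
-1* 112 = -112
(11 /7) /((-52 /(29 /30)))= -319 /10920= -0.03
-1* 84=-84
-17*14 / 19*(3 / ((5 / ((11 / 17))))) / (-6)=77 / 95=0.81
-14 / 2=-7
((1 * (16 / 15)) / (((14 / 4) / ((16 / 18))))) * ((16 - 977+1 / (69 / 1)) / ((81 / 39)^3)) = -37293741056 / 1283430015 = -29.06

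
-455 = -455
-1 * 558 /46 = -279 /23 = -12.13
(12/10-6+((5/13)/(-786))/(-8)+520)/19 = 27.12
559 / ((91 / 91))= 559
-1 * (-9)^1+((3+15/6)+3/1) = 35/2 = 17.50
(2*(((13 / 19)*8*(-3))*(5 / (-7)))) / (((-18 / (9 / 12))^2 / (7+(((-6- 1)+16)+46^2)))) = 34645 / 399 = 86.83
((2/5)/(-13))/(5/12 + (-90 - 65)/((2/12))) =24/725075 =0.00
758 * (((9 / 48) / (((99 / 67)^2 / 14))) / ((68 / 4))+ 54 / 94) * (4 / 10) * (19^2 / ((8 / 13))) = 4792850703667 / 41765328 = 114756.69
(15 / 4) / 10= 3 / 8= 0.38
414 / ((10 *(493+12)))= 207 / 2525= 0.08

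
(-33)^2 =1089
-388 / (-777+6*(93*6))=-388 / 2571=-0.15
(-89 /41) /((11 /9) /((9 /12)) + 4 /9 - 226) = 2403 /247886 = 0.01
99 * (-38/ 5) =-3762/ 5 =-752.40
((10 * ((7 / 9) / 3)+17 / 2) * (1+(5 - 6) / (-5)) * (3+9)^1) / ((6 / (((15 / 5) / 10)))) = 599 / 75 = 7.99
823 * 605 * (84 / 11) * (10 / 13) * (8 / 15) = 20278720 / 13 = 1559901.54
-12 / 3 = -4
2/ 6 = 1/ 3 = 0.33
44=44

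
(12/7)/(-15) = -4/35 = -0.11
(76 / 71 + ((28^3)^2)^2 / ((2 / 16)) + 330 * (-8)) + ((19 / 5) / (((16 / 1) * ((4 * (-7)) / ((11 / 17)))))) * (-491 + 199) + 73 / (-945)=33903569463645650411902853 / 18249840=1857746120713696690.60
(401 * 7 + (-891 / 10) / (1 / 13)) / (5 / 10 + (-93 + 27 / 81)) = -49461 / 2765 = -17.89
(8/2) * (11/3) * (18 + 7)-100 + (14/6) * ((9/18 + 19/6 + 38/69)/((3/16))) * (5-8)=2512/23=109.22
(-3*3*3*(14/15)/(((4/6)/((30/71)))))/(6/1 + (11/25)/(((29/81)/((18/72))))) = -156600/61841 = -2.53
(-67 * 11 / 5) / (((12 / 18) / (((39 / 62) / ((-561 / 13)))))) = 33969 / 10540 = 3.22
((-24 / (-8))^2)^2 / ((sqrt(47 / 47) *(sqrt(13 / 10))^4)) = 8100 / 169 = 47.93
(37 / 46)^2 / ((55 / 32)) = 10952 / 29095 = 0.38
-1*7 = -7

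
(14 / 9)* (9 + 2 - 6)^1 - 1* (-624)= 5686 / 9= 631.78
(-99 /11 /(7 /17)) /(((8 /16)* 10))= -153 /35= -4.37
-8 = -8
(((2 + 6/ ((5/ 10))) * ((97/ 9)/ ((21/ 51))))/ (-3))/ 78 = -1649/ 1053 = -1.57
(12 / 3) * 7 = 28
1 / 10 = 0.10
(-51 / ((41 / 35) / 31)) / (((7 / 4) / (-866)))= 667876.10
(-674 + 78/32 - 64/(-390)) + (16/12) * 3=-2082283/3120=-667.40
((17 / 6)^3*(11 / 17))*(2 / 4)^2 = 3179 / 864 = 3.68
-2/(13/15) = -30/13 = -2.31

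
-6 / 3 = -2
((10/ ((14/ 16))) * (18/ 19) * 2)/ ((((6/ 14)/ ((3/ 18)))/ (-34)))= -286.32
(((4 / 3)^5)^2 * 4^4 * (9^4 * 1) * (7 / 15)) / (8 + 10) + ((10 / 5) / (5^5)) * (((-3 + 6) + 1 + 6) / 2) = 117440512486 / 151875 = 773270.86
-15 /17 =-0.88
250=250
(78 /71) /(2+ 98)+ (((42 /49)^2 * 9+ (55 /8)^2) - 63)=-50716273 /5566400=-9.11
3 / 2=1.50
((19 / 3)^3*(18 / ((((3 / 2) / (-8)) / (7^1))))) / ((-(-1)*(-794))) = 768208 / 3573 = 215.00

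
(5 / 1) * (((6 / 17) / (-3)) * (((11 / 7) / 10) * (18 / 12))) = -33 / 238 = -0.14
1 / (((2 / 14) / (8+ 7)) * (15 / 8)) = 56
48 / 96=1 / 2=0.50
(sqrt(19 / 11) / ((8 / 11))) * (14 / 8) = 7 * sqrt(209) / 32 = 3.16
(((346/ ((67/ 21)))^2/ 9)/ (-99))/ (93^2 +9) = -0.00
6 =6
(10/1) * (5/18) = 25/9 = 2.78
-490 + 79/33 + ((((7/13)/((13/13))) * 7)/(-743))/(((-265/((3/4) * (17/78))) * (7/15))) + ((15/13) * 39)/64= -6843648396041/14055467712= -486.90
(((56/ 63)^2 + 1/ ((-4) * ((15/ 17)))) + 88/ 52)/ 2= 46313/ 42120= 1.10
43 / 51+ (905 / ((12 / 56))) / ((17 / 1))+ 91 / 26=25783 / 102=252.77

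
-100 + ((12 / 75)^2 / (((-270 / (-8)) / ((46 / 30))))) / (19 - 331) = -4935937684 / 49359375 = -100.00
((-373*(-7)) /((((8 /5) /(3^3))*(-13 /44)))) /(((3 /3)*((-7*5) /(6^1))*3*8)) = 110781 /104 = 1065.20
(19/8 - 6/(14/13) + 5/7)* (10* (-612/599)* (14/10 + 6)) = 786879/4193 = 187.66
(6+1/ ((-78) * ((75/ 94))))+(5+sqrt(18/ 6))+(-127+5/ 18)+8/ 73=-49379237/ 427050+sqrt(3)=-113.90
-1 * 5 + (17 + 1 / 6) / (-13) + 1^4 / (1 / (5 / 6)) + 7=59 / 39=1.51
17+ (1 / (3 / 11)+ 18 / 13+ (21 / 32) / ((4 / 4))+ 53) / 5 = 179347 / 6240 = 28.74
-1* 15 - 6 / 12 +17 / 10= -69 / 5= -13.80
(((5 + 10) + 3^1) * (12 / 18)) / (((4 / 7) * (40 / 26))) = 273 / 20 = 13.65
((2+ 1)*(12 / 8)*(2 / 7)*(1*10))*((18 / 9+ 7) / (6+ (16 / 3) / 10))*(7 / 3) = 2025 / 49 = 41.33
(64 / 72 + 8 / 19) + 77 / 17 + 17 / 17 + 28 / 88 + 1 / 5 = 2352719 / 319770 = 7.36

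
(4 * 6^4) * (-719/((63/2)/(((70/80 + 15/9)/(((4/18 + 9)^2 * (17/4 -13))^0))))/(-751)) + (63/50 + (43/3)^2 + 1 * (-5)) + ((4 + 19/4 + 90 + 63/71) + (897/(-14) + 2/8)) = 53578175912/83980575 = 637.98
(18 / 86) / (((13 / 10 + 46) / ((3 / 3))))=90 / 20339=0.00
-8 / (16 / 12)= -6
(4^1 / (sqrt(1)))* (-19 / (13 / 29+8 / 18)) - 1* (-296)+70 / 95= 211.60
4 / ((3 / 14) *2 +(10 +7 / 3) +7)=84 / 415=0.20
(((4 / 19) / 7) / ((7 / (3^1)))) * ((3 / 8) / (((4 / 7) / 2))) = 0.02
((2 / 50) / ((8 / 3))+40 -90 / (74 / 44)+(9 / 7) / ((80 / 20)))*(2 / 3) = -682573 / 77700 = -8.78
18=18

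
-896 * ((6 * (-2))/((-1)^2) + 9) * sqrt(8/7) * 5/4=960 * sqrt(14)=3591.99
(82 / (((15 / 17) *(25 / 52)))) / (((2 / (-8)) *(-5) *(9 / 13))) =3769376 / 16875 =223.37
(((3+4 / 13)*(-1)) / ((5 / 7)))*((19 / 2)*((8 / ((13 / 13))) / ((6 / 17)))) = -194446 / 195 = -997.16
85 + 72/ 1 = 157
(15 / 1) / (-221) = -15 / 221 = -0.07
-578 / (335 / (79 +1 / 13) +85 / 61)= -36245224 / 353035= -102.67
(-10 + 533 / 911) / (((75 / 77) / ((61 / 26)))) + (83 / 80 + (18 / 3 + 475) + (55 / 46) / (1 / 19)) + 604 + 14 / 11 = 1303201241833 / 1198511600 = 1087.35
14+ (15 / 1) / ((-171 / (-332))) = 2458 / 57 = 43.12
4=4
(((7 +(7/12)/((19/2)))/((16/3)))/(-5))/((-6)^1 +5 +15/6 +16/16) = -0.11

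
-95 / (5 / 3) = -57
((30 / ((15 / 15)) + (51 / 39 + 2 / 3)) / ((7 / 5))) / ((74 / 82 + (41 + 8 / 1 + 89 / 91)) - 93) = -255635 / 471444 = -0.54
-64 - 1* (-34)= -30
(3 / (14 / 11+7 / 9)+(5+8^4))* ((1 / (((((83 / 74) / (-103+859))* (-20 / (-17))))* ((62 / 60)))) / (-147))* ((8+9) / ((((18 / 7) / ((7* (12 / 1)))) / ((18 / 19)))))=-11541048998400 / 1417723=-8140552.84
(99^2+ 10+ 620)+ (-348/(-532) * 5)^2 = 184703184/17689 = 10441.70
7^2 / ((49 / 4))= 4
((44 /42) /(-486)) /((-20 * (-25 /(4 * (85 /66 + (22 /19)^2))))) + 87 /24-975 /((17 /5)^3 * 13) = 6659019653431 /3878847891000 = 1.72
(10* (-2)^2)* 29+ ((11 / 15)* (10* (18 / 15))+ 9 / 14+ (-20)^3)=-478139 / 70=-6830.56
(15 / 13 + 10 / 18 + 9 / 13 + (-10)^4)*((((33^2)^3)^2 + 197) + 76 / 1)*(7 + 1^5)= 5205065091863185367015344 / 39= 133463207483671419667060.10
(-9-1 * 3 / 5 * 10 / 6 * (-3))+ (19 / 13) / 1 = -59 / 13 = -4.54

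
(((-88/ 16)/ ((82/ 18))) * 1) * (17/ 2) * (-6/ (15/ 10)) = 41.05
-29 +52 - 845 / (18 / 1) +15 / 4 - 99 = -4291 / 36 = -119.19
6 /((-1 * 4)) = -3 /2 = -1.50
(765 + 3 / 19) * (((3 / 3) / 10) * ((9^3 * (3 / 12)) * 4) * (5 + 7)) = 63589212 / 95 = 669360.13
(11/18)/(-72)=-11/1296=-0.01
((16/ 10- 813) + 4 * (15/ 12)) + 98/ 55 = -44254/ 55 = -804.62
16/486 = 8/243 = 0.03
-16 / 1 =-16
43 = 43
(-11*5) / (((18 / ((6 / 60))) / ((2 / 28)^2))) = -11 / 7056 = -0.00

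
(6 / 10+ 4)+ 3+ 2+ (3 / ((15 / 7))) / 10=487 / 50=9.74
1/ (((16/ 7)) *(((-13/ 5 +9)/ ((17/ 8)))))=595/ 4096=0.15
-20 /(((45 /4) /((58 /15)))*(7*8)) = -116 /945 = -0.12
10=10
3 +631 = 634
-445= -445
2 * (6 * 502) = 6024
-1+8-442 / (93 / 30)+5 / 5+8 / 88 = -45861 / 341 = -134.49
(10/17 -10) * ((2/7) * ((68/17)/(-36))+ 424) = -4273600/1071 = -3990.29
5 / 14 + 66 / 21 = 7 / 2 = 3.50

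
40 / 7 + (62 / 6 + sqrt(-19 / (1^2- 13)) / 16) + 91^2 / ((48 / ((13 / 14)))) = sqrt(57) / 96 + 39479 / 224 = 176.32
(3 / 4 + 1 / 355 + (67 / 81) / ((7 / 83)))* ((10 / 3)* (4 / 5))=17005486 / 603855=28.16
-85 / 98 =-0.87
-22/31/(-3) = 22/93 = 0.24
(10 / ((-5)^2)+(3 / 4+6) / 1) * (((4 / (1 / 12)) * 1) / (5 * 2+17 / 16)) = 9152 / 295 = 31.02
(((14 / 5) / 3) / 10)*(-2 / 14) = -1 / 75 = -0.01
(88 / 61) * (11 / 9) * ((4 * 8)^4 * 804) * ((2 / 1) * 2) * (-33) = -11969134329856 / 61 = -196215316882.89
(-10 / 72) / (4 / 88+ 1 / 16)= -220 / 171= -1.29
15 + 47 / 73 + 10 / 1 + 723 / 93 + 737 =1743456 / 2263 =770.42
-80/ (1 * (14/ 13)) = -520/ 7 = -74.29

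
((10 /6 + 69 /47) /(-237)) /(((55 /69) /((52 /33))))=-0.03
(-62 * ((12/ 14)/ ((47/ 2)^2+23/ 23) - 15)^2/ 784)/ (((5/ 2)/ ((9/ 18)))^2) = -1673452548711/ 2351716593800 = -0.71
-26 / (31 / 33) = -858 / 31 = -27.68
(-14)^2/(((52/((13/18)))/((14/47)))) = 343/423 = 0.81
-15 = -15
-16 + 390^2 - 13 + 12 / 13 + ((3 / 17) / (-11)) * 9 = 369686494 / 2431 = 152071.78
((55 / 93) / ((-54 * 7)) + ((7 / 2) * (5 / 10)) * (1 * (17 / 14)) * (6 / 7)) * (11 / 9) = 1407461 / 632772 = 2.22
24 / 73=0.33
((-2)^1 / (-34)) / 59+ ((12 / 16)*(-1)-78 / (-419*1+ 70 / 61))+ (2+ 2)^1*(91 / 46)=17289036949 / 2352022964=7.35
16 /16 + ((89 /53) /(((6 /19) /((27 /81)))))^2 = 3769597 /910116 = 4.14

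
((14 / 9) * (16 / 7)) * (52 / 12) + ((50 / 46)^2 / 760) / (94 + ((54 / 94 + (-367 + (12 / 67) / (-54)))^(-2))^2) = 8641608034274315862721119236843744 / 560872996348754334179926279698993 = 15.41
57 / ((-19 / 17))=-51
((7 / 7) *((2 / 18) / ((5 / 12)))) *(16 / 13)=64 / 195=0.33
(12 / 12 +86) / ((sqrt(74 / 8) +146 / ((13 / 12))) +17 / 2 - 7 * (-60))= 5521165 / 35744962 - 4901 * sqrt(37) / 35744962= 0.15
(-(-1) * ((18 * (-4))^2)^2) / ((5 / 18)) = 483729408 / 5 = 96745881.60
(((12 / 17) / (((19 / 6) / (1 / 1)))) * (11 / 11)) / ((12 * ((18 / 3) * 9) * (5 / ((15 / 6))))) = 1 / 5814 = 0.00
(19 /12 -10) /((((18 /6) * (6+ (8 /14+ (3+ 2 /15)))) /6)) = -3535 /2038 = -1.73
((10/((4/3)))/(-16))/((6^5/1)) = -5/82944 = -0.00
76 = 76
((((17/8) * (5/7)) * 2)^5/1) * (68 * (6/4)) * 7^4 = 226289709375/3584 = 63138869.80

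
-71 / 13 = -5.46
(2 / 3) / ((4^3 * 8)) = 1 / 768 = 0.00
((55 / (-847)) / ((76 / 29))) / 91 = -145 / 532532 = -0.00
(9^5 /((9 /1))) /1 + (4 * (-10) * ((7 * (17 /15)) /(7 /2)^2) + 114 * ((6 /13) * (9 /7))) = 257507 /39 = 6602.74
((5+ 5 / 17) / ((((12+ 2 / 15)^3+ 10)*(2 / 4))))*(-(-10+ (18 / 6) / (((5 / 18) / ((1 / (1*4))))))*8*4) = 70956000 / 51529703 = 1.38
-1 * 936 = -936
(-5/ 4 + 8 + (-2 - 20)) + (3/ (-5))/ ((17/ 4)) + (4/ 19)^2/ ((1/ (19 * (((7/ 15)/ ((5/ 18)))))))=-451439/ 32300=-13.98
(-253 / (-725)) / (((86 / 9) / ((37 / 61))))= 84249 / 3803350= 0.02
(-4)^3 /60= -16 /15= -1.07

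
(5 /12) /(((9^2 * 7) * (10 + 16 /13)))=65 /993384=0.00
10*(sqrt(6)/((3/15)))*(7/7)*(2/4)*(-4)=-100*sqrt(6)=-244.95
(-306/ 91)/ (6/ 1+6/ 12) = -612/ 1183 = -0.52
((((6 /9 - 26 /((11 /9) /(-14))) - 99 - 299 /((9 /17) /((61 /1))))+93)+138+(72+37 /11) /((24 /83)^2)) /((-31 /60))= 64102.46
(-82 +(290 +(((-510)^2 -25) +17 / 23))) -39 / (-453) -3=903955306 / 3473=260280.83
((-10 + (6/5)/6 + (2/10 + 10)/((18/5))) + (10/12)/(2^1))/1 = -131/20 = -6.55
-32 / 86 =-16 / 43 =-0.37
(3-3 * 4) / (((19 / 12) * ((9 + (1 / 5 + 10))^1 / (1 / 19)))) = -45 / 2888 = -0.02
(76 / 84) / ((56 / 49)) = 19 / 24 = 0.79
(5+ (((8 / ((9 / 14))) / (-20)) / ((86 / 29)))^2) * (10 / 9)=37771922 / 6739605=5.60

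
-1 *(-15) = 15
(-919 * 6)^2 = 30404196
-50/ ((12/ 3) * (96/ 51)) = -425/ 64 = -6.64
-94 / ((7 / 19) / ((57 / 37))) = -101802 / 259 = -393.06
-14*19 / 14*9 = -171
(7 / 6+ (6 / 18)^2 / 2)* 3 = 11 / 3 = 3.67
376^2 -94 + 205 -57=141430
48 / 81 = 16 / 27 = 0.59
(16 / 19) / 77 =0.01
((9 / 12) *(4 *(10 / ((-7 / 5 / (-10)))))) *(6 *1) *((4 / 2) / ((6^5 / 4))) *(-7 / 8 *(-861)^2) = -10296125 / 12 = -858010.42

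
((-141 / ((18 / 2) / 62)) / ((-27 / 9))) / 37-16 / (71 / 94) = -293938 / 23643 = -12.43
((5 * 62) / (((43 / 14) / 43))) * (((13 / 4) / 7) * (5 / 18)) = 10075 / 18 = 559.72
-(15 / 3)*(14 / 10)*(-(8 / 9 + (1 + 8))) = 623 / 9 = 69.22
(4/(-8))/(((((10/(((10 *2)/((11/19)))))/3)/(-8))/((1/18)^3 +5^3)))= 13851019/2673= 5181.83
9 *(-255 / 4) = -2295 / 4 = -573.75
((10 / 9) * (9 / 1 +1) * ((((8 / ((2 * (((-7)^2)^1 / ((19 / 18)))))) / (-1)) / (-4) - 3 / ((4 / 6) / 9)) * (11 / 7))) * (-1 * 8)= 157088800 / 27783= 5654.13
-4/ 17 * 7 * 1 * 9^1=-252/ 17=-14.82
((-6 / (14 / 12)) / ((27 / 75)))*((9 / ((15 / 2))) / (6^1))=-20 / 7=-2.86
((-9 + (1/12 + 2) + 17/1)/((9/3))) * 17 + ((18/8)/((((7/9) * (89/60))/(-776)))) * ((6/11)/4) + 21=-31635871/246708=-128.23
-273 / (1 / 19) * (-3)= 15561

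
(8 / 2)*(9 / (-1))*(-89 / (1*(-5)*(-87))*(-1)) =-1068 / 145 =-7.37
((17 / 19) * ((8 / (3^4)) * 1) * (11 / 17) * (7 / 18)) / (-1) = -308 / 13851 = -0.02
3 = 3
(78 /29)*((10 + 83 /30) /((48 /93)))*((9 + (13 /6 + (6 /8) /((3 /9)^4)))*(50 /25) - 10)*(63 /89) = 2602787187 /412960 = 6302.76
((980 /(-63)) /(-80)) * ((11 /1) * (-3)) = -6.42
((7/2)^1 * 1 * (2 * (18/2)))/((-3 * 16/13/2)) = -34.12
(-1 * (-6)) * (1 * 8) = 48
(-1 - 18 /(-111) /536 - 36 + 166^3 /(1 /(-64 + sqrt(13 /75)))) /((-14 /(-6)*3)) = -2902958391593 /69412 + 4574296*sqrt(39) /105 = -41550078.53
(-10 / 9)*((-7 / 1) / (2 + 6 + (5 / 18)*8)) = 35 / 46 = 0.76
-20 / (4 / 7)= -35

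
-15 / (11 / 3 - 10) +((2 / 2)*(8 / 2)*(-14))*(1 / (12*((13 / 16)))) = -2501 / 741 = -3.38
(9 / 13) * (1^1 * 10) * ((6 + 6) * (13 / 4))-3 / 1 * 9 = 243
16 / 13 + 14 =198 / 13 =15.23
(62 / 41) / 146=31 / 2993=0.01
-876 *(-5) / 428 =10.23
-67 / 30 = -2.23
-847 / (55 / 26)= -2002 / 5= -400.40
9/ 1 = 9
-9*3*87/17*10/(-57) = 7830/323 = 24.24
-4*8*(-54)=1728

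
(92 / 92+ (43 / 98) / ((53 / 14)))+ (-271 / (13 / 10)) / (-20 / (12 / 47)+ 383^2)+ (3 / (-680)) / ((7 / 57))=1.08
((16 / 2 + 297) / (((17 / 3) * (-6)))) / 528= -305 / 17952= -0.02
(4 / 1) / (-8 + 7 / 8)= -32 / 57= -0.56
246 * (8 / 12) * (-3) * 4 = -1968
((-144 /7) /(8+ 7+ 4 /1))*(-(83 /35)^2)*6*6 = 35712576 /162925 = 219.20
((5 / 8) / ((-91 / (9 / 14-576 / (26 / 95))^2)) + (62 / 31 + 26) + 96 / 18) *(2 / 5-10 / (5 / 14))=10106379085981 / 12057136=838207.27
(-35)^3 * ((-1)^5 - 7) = 343000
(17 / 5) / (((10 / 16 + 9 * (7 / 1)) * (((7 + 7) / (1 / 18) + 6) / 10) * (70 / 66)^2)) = 49368 / 26811575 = 0.00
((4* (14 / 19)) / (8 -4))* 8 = 112 / 19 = 5.89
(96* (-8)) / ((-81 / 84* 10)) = 3584 / 45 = 79.64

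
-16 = -16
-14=-14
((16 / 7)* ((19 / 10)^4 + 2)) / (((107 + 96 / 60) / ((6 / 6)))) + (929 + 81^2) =7490.32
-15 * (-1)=15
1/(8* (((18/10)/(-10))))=-25/36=-0.69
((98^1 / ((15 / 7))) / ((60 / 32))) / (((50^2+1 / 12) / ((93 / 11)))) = 680512 / 8250275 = 0.08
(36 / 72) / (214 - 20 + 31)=1 / 450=0.00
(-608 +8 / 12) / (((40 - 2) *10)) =-911 / 570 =-1.60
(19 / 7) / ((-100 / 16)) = -76 / 175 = -0.43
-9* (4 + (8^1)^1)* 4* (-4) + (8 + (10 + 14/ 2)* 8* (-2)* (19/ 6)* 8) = -15464/ 3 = -5154.67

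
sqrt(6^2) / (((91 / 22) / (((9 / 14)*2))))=1188 / 637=1.86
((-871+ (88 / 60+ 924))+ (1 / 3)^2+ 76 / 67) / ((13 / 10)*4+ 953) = 167972 / 2888973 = 0.06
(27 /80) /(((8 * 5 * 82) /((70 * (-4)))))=-189 /6560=-0.03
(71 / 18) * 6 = 71 / 3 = 23.67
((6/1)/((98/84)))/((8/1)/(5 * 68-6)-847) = -6012/990115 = -0.01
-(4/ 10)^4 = -16/ 625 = -0.03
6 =6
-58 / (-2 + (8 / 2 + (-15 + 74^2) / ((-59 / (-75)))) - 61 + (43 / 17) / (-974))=-56661476 / 6724101915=-0.01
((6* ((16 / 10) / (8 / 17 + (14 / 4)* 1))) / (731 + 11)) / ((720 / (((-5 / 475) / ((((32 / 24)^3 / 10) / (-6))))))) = 0.00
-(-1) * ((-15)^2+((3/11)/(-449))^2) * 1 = 5488587234/24393721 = 225.00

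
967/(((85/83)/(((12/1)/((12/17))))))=80261/5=16052.20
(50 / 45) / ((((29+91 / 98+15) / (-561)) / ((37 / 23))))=-1540 / 69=-22.32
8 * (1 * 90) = 720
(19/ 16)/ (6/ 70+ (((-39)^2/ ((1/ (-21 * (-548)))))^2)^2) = 665/ 52565923186331121039414727618608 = 0.00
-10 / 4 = -5 / 2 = -2.50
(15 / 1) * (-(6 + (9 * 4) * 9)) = -4950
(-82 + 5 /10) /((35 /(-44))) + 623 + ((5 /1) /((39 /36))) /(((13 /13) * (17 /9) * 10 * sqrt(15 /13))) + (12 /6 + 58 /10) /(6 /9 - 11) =18 * sqrt(195) /1105 + 786302 /1085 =724.93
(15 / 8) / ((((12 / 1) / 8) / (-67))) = -335 / 4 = -83.75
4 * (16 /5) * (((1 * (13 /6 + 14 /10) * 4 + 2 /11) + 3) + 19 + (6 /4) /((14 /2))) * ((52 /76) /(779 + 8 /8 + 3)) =35231456 /85914675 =0.41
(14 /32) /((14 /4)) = 1 /8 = 0.12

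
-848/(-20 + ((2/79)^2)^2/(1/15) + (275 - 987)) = 8257417172/7127864763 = 1.16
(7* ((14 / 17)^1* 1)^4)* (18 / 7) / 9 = 76832 / 83521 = 0.92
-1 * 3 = -3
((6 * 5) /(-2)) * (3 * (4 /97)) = -1.86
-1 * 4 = -4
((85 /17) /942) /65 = 1 /12246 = 0.00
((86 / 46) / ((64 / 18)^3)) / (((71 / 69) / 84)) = 1974861 / 581632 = 3.40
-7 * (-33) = 231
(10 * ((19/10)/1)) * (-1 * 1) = -19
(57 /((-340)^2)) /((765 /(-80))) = -19 /368475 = -0.00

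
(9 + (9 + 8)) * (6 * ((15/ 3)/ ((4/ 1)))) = 195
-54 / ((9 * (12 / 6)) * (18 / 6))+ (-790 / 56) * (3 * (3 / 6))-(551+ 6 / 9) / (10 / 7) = -408.33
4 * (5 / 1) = 20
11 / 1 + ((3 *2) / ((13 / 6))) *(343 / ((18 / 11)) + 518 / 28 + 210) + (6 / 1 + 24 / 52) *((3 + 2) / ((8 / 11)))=32985 / 26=1268.65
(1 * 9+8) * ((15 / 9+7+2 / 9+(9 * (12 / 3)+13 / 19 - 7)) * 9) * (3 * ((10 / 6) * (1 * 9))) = 5045940 / 19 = 265575.79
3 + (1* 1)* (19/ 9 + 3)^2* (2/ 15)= 7877/ 1215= 6.48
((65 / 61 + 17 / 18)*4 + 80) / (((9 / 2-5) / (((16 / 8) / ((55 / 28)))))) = -492128 / 2745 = -179.28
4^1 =4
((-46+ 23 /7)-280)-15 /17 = -38508 /119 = -323.60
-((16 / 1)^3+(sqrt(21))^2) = -4117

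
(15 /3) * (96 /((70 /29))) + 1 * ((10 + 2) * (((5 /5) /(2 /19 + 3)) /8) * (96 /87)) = 2388096 /11977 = 199.39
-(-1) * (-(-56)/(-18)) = -28/9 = -3.11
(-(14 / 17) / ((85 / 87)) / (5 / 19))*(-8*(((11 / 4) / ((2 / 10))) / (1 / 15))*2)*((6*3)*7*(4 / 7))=219941568 / 289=761043.49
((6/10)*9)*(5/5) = 27/5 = 5.40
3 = 3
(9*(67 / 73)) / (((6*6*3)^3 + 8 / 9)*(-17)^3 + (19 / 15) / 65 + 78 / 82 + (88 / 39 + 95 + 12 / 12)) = -72314775 / 54181486670175524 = -0.00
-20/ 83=-0.24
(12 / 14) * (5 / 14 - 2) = -69 / 49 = -1.41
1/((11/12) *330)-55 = -33273/605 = -55.00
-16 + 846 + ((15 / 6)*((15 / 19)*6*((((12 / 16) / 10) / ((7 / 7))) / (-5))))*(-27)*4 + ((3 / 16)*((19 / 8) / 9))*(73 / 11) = 68178481 / 80256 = 849.51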